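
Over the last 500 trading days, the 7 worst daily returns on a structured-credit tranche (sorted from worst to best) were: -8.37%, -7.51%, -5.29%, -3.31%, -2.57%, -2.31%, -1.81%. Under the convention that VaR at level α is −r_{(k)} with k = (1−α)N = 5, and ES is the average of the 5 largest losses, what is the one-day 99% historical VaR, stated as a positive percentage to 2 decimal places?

2.57%

k = 5; the 5th lowest return is -2.57%, so VaR = 2.57%.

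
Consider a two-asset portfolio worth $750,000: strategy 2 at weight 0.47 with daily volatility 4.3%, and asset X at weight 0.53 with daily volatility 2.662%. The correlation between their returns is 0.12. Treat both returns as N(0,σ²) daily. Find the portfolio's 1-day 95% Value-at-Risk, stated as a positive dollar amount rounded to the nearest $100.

$32,100

σ_p² = 0.47²·4.3² + 0.53²·2.662² + 2·0.12·0.47·0.53·4.3·2.662 = 6.7593 (%²).
σ_p = √6.7593 = 2.600%.
At 95%, z = 1.645.
VaR = 1.645 × 2.600% = 4.277%; on $750,000 that is $32,078.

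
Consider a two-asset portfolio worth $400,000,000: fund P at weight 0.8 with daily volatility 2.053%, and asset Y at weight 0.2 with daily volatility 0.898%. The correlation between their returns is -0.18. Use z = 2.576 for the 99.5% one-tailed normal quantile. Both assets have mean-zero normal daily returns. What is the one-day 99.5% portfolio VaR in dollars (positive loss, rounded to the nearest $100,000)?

σ_p² = 0.8²·2.053² + 0.2²·0.898² + 2·-0.18·0.8·0.2·2.053·0.898 = 2.6235 (%²).
σ_p = √2.6235 = 1.620%.
VaR = 2.576 × 1.620% = 4.173%; on $400,000,000 that is $16,692,000.

$16,700,000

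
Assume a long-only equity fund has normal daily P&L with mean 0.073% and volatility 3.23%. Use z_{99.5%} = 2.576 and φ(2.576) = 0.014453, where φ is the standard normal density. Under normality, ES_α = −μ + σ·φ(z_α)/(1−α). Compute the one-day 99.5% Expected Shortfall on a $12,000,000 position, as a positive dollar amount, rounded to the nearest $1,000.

$1,112,000

Tail multiplier: φ(z)/(1−α) = 0.014453 / 0.005 = 2.891.
ES = −(0.073%) + 3.23% × 2.891 = 9.265%.
On $12,000,000: 0.09265 × $12,000,000 = $1,111,800.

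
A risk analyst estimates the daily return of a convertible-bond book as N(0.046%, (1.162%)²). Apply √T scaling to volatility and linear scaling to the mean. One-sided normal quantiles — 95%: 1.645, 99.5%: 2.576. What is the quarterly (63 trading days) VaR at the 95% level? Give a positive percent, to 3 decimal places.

12.274%

σ_{63d} = 1.162% × √63 = 9.223%; μ_{63d} = 63 × 0.046% = 2.898%.
VaR = −(2.898%) + 1.645 × 9.223% = 12.274%.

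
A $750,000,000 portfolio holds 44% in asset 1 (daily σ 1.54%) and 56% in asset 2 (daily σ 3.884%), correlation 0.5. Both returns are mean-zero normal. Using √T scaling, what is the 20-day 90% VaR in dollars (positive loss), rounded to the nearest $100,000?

σ_p = √(0.44²·1.54² + 0.56²·3.884² + 2·0.5·0.44·0.56·1.54·3.884) = 2.581%.
σ_{20d} = 2.581% × √20 = 11.543%.
z(90%) = 1.282.
VaR = 1.282 × 11.543% = 14.798%; on $750,000,000 that is $110,985,000.

$111,000,000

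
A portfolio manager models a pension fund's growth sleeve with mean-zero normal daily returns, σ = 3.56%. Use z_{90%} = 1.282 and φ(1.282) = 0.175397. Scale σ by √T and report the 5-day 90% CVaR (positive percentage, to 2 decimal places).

σ_{5d} = 3.56% × √5 = 7.960%.
ES multiplier = φ(z)/(1−α) = 0.175397/0.1 = 1.754.
ES = 7.960% × 1.754 = 13.962%.

13.96%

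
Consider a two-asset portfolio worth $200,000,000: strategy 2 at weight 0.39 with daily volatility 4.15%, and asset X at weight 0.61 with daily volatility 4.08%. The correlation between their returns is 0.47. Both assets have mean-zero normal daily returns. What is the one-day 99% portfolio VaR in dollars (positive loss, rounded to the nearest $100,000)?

$16,500,000

σ_p² = 0.39²·4.15² + 0.61²·4.08² + 2·0.47·0.39·0.61·4.15·4.08 = 12.6001 (%²).
σ_p = √12.6001 = 3.550%.
At 99%, z = 2.326.
VaR = 2.326 × 3.550% = 8.257%; on $200,000,000 that is $16,514,000.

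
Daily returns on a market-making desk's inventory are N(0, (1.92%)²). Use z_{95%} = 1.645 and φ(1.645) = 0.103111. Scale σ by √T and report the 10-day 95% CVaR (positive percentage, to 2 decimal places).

σ_{10d} = 1.92% × √10 = 6.072%.
ES multiplier = φ(z)/(1−α) = 0.103111/0.05 = 2.062.
ES = 6.072% × 2.062 = 12.520%.

12.52%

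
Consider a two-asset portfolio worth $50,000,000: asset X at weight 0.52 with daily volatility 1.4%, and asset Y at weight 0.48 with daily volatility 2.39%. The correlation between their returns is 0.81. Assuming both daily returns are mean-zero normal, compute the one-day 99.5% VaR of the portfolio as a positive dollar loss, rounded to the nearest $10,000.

$2,300,000

σ_p² = 0.52²·1.4² + 0.48²·2.39² + 2·0.81·0.52·0.48·1.4·2.39 = 3.1990 (%²).
σ_p = √3.1990 = 1.789%.
At 99.5%, z = 2.576.
VaR = 2.576 × 1.789% = 4.608%; on $50,000,000 that is $2,304,000.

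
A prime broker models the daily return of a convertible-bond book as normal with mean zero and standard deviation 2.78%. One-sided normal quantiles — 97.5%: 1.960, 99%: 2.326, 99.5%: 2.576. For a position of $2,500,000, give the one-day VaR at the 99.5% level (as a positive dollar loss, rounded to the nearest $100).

$179,000

VaR = z·σ = 2.576 × 2.78% = 7.161%.
On $2,500,000: 0.07161 × $2,500,000 = $179,025.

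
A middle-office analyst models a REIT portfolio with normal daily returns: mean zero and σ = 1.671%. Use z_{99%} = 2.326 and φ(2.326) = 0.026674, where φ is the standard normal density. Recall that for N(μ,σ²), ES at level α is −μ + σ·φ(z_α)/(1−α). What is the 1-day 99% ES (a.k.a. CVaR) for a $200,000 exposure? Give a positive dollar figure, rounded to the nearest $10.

$8,910

Tail multiplier: φ(z)/(1−α) = 0.026674 / 0.01 = 2.667.
ES = 1.671% × 2.667 = 4.457%.
On $200,000: 0.04457 × $200,000 = $8,914.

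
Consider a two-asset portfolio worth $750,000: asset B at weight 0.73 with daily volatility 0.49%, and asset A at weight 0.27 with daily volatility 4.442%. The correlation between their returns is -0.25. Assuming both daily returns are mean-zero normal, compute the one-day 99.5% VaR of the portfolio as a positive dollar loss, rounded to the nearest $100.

σ_p² = 0.73²·0.49² + 0.27²·4.442² + 2·-0.25·0.73·0.27·0.49·4.442 = 1.3519 (%²).
σ_p = √1.3519 = 1.163%.
At 99.5%, z = 2.576.
VaR = 2.576 × 1.163% = 2.996%; on $750,000 that is $22,470.

$22,500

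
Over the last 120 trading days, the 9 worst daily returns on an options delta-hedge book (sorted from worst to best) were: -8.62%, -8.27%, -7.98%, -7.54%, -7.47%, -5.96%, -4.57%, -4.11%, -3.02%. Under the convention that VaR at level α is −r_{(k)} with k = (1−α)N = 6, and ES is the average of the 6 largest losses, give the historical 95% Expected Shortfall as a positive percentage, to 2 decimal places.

The 6 worst returns sum to -45.84%.
ES = −(-45.84%) / 6 = 7.64%.

7.64%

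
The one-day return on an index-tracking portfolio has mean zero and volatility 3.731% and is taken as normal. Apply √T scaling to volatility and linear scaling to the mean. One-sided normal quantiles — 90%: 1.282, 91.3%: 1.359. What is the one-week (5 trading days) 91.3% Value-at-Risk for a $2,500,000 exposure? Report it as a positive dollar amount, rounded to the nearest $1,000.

$283,000

σ_{5d} = 3.731% × √5 = 8.343%.
VaR = 1.359 × 8.343% = 11.338%.
On $2,500,000: 0.11338 × $2,500,000 = $283,450.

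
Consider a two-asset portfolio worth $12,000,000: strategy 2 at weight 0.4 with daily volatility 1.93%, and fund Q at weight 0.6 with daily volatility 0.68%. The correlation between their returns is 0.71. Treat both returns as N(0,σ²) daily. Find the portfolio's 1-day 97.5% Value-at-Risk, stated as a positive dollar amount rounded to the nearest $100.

$258,700

σ_p² = 0.4²·1.93² + 0.6²·0.68² + 2·0.71·0.4·0.6·1.93·0.68 = 1.2097 (%²).
σ_p = √1.2097 = 1.100%.
At 97.5%, z = 1.960.
VaR = 1.960 × 1.100% = 2.156%; on $12,000,000 that is $258,720.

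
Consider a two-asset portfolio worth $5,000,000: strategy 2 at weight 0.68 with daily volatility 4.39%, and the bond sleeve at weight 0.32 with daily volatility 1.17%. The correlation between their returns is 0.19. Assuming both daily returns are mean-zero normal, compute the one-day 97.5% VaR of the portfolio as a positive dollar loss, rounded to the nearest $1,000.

$302,000

σ_p² = 0.68²·4.39² + 0.32²·1.17² + 2·0.19·0.68·0.32·4.39·1.17 = 9.4763 (%²).
σ_p = √9.4763 = 3.078%.
At 97.5%, z = 1.960.
VaR = 1.960 × 3.078% = 6.033%; on $5,000,000 that is $301,650.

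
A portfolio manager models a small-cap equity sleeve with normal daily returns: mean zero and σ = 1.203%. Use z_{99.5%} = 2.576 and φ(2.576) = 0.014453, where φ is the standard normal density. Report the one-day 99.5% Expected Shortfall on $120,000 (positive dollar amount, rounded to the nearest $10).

Tail multiplier: φ(z)/(1−α) = 0.014453 / 0.005 = 2.891.
ES = 1.203% × 2.891 = 3.478%.
On $120,000: 0.03478 × $120,000 = $4,174.

$4,170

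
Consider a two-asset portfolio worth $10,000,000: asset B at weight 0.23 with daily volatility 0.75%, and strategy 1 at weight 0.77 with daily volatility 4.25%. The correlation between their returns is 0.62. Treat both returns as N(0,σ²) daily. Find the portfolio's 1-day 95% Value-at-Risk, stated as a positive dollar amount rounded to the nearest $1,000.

σ_p² = 0.23²·0.75² + 0.77²·4.25² + 2·0.62·0.23·0.77·0.75·4.25 = 11.4390 (%²).
σ_p = √11.4390 = 3.382%.
At 95%, z = 1.645.
VaR = 1.645 × 3.382% = 5.563%; on $10,000,000 that is $556,300.

$556,000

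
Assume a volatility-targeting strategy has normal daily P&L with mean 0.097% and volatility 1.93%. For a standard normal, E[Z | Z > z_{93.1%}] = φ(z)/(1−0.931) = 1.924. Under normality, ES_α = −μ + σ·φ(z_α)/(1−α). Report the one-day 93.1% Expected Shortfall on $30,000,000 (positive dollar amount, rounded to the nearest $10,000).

$1,080,000

ES = −(0.097%) + 1.93% × 1.924 = 3.616%.
On $30,000,000: 0.03616 × $30,000,000 = $1,084,800.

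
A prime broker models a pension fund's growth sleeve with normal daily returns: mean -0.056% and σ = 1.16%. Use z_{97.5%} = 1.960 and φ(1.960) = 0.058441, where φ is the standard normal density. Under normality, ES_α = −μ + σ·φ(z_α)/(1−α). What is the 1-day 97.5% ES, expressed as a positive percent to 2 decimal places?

Tail multiplier: φ(z)/(1−α) = 0.058441 / 0.025 = 2.338.
ES = −(-0.056%) + 1.16% × 2.338 = 2.768%.

2.77%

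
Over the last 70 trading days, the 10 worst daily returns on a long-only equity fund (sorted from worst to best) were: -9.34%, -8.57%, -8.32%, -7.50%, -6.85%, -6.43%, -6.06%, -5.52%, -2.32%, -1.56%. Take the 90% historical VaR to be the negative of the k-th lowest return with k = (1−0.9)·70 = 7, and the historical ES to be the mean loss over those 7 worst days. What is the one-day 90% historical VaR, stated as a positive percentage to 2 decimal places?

k = 7; the 7th lowest return is -6.06%, so VaR = 6.06%.

6.06%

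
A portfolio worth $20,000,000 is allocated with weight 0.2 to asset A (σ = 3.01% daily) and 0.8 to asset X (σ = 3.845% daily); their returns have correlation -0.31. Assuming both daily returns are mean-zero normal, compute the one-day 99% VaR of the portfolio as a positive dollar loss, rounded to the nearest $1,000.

$1,370,000

σ_p² = 0.2²·3.01² + 0.8²·3.845² + 2·-0.31·0.2·0.8·3.01·3.845 = 8.6761 (%²).
σ_p = √8.6761 = 2.946%.
At 99%, z = 2.326.
VaR = 2.326 × 2.946% = 6.852%; on $20,000,000 that is $1,370,400.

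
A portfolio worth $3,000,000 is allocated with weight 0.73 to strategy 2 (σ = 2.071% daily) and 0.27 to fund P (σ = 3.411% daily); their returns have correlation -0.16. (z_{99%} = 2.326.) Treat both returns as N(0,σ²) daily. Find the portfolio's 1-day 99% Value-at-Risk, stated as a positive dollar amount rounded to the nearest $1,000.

$114,000

σ_p² = 0.73²·2.071² + 0.27²·3.411² + 2·-0.16·0.73·0.27·2.071·3.411 = 2.6883 (%²).
σ_p = √2.6883 = 1.640%.
VaR = 2.326 × 1.640% = 3.815%; on $3,000,000 that is $114,450.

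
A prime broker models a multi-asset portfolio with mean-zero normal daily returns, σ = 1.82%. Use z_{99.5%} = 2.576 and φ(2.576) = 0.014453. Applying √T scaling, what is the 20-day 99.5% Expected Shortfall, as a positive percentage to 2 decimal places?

σ_{20d} = 1.82% × √20 = 8.139%.
ES multiplier = φ(z)/(1−α) = 0.014453/0.005 = 2.891.
ES = 8.139% × 2.891 = 23.530%.

23.53%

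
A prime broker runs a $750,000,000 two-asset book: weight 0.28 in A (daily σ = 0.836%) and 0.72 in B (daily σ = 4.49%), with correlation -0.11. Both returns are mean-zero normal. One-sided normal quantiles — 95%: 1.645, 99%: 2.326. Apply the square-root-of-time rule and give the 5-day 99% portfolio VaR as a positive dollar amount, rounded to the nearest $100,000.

σ_p = √(0.28²·0.836² + 0.72²·4.49² + 2·-0.11·0.28·0.72·0.836·4.49) = 3.215%.
σ_{5d} = 3.215% × √5 = 7.189%.
VaR = 2.326 × 7.189% = 16.722%; on $750,000,000 that is $125,415,000.

$125,400,000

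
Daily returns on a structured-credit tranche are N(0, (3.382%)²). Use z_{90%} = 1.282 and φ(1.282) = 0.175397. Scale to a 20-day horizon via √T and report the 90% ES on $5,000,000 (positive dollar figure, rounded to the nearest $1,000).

$1,326,000

σ_{20d} = 3.382% × √20 = 15.125%.
ES multiplier = φ(z)/(1−α) = 0.175397/0.1 = 1.754.
ES = 15.125% × 1.754 = 26.529%; on $5,000,000: $1,326,450.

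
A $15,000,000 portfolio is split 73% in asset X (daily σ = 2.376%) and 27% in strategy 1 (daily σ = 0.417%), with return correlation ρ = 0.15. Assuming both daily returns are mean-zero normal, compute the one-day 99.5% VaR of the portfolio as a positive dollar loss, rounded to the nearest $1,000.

σ_p² = 0.73²·2.376² + 0.27²·0.417² + 2·0.15·0.73·0.27·2.376·0.417 = 3.0797 (%²).
σ_p = √3.0797 = 1.755%.
At 99.5%, z = 2.576.
VaR = 2.576 × 1.755% = 4.521%; on $15,000,000 that is $678,150.

$678,000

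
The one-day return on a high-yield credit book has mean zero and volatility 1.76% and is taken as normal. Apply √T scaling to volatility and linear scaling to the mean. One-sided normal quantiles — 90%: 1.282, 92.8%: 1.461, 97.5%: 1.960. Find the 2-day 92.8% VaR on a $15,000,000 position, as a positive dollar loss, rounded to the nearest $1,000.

$545,000

σ_{2d} = 1.76% × √2 = 2.489%.
VaR = 1.461 × 2.489% = 3.636%.
On $15,000,000: 0.03636 × $15,000,000 = $545,400.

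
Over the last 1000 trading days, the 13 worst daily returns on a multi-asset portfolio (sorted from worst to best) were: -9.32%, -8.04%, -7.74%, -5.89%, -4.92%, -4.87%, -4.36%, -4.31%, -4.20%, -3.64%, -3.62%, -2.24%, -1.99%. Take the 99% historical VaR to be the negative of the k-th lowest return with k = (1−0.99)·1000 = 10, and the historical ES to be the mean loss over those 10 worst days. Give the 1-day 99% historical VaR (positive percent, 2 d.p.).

k = 10; the 10th lowest return is -3.64%, so VaR = 3.64%.

3.64%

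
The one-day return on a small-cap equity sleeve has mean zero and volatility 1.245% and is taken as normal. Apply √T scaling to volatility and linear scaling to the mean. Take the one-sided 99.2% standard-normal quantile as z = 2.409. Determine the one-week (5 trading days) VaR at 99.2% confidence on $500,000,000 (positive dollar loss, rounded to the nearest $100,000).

σ_{5d} = 1.245% × √5 = 2.784%.
VaR = 2.409 × 2.784% = 6.707%.
On $500,000,000: 0.06707 × $500,000,000 = $33,535,000.

$33,500,000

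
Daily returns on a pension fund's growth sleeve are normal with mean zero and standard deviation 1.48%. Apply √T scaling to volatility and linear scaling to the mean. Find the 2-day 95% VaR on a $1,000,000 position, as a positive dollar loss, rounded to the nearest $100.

At 95%, z = 1.645.
σ_{2d} = 1.48% × √2 = 2.093%.
VaR = 1.645 × 2.093% = 3.443%.
On $1,000,000: 0.03443 × $1,000,000 = $34,430.

$34,400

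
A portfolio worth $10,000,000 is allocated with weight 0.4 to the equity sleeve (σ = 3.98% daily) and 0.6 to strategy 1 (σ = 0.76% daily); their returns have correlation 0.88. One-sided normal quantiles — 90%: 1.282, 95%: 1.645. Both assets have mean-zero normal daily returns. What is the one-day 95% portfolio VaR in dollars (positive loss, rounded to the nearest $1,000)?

σ_p² = 0.4²·3.98² + 0.6²·0.76² + 2·0.88·0.4·0.6·3.98·0.76 = 4.0201 (%²).
σ_p = √4.0201 = 2.005%.
VaR = 1.645 × 2.005% = 3.298%; on $10,000,000 that is $329,800.

$330,000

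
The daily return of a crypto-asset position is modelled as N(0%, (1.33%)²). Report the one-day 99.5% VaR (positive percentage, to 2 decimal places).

At 99.5% one-sided, z = 2.576.
VaR = z·σ = 2.576 × 1.33% = 3.426%.

3.43%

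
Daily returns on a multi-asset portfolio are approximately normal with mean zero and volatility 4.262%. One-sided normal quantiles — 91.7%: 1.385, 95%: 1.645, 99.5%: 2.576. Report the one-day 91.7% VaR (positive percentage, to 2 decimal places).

5.90%

VaR = z·σ = 1.385 × 4.262% = 5.903%.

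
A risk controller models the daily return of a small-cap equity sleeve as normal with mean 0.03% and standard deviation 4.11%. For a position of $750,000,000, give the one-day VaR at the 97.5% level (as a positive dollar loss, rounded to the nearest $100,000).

$60,200,000

At 97.5% one-sided, z = 1.960.
VaR = −μ + z·σ = −(0.03%) + 1.960 × 4.11% = 8.026%.
On $750,000,000: 0.08026 × $750,000,000 = $60,195,000.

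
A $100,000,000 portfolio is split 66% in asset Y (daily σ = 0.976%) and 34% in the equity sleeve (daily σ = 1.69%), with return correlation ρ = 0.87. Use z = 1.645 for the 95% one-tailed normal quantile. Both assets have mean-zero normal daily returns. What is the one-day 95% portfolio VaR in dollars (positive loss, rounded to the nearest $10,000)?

σ_p² = 0.66²·0.976² + 0.34²·1.69² + 2·0.87·0.66·0.34·0.976·1.69 = 1.3891 (%²).
σ_p = √1.3891 = 1.179%.
VaR = 1.645 × 1.179% = 1.939%; on $100,000,000 that is $1,939,000.

$1,940,000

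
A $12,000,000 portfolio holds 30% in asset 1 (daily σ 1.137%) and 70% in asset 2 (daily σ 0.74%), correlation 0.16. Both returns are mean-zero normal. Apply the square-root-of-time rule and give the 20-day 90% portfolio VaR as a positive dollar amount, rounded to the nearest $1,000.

σ_p = √(0.3²·1.137² + 0.7²·0.74² + 2·0.16·0.3·0.7·1.137·0.74) = 0.664%.
σ_{20d} = 0.664% × √20 = 2.969%.
z(90%) = 1.282.
VaR = 1.282 × 2.969% = 3.806%; on $12,000,000 that is $456,720.

$457,000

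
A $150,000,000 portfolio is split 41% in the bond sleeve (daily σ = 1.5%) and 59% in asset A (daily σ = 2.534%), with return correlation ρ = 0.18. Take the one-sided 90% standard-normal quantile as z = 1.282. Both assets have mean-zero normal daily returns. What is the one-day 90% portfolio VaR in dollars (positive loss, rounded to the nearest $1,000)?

σ_p² = 0.41²·1.5² + 0.59²·2.534² + 2·0.18·0.41·0.59·1.5·2.534 = 2.9444 (%²).
σ_p = √2.9444 = 1.716%.
VaR = 1.282 × 1.716% = 2.200%; on $150,000,000 that is $3,300,000.

$3,300,000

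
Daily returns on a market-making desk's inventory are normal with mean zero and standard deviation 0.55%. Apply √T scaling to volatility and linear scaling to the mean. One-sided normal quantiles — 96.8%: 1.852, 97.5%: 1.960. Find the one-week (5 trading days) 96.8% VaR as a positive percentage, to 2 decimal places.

σ_{5d} = 0.55% × √5 = 1.230%.
VaR = 1.852 × 1.230% = 2.278%.

2.28%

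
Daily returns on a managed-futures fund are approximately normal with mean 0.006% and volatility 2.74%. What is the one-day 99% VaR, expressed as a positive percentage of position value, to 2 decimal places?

6.37%

At 99% one-sided, z = 2.326.
VaR = −μ + z·σ = −(0.006%) + 2.326 × 2.74% = 6.367%.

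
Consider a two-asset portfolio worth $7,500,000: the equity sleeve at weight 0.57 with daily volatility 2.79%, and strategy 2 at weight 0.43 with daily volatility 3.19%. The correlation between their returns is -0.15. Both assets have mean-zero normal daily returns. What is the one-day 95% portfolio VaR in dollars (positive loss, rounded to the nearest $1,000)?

$239,000

σ_p² = 0.57²·2.79² + 0.43²·3.19² + 2·-0.15·0.57·0.43·2.79·3.19 = 3.7562 (%²).
σ_p = √3.7562 = 1.938%.
At 95%, z = 1.645.
VaR = 1.645 × 1.938% = 3.188%; on $7,500,000 that is $239,100.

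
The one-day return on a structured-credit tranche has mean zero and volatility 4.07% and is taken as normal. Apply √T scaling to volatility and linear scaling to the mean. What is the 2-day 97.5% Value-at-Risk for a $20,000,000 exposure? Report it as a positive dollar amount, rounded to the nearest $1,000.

$2,256,000

At 97.5%, z = 1.960.
σ_{2d} = 4.07% × √2 = 5.756%.
VaR = 1.960 × 5.756% = 11.282%.
On $20,000,000: 0.11282 × $20,000,000 = $2,256,400.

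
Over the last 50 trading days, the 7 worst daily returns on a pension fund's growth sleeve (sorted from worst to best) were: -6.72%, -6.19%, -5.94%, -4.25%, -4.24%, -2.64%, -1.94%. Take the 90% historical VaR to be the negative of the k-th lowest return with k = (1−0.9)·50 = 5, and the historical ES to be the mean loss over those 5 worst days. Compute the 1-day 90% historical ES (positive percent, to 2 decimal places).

The 5 worst returns sum to -27.34%.
ES = −(-27.34%) / 5 = 5.468% ≈ 5.47%.

5.47%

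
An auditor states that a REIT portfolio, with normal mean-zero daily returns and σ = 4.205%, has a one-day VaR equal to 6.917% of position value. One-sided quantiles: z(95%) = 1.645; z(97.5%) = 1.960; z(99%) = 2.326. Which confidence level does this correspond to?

Implied z = VaR/σ = 6.917 / 4.205 = 1.645.
This matches z(95%) = 1.645.

95%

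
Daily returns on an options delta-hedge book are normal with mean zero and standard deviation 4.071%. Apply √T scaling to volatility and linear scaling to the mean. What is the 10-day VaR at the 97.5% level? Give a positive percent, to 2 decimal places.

25.23%

At 97.5%, z = 1.960.
σ_{10d} = 4.071% × √10 = 12.874%.
VaR = 1.960 × 12.874% = 25.233%.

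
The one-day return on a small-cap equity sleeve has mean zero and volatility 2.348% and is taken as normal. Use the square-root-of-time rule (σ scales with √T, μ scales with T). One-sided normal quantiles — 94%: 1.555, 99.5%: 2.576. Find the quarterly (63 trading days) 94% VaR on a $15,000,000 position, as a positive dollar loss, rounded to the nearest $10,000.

σ_{63d} = 2.348% × √63 = 18.637%.
VaR = 1.555 × 18.637% = 28.981%.
On $15,000,000: 0.28981 × $15,000,000 = $4,347,150.

$4,350,000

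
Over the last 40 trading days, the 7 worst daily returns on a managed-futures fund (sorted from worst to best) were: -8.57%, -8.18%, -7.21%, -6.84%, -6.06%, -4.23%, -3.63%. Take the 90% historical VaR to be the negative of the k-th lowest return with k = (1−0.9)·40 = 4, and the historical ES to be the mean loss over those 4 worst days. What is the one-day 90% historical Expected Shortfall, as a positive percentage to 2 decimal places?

The 4 worst returns sum to -30.80%.
ES = −(-30.80%) / 4 = 7.7% ≈ 7.70%.

7.70%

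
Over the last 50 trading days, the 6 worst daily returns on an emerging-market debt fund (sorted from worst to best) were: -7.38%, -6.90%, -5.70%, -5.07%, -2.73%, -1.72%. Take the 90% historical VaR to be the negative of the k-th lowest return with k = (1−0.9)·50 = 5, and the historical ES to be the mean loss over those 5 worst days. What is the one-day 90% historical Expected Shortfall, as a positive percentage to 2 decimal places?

The 5 worst returns sum to -27.78%.
ES = −(-27.78%) / 5 = 5.556% ≈ 5.56%.

5.56%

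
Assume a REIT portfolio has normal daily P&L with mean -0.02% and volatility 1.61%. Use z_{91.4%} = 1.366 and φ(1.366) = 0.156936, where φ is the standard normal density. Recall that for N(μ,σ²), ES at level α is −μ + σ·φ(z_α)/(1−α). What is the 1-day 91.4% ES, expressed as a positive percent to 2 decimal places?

2.96%

Tail multiplier: φ(z)/(1−α) = 0.156936 / 0.086 = 1.825.
ES = −(-0.02%) + 1.61% × 1.825 = 2.958%.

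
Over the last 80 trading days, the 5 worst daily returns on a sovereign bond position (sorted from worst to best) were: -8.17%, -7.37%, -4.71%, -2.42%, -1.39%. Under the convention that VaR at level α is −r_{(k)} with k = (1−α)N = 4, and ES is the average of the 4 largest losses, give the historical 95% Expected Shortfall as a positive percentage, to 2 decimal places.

The 4 worst returns sum to -22.67%.
ES = −(-22.67%) / 4 = 5.6675% ≈ 5.67%.

5.67%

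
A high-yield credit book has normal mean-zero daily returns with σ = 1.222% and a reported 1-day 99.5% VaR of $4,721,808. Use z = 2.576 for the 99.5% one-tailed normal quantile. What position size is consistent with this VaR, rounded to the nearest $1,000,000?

VaR as a fraction of value: z·σ = 2.576 × 1.222% = 3.14787%.
Position = $4,721,808 / 0.0314787 = $150,000,000.

$150,000,000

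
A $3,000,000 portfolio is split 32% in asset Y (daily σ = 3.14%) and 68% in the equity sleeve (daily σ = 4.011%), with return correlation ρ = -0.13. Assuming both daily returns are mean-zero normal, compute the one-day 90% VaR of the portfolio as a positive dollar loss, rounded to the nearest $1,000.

$107,000

σ_p² = 0.32²·3.14² + 0.68²·4.011² + 2·-0.13·0.32·0.68·3.14·4.011 = 7.7362 (%²).
σ_p = √7.7362 = 2.781%.
At 90%, z = 1.282.
VaR = 1.282 × 2.781% = 3.565%; on $3,000,000 that is $106,950.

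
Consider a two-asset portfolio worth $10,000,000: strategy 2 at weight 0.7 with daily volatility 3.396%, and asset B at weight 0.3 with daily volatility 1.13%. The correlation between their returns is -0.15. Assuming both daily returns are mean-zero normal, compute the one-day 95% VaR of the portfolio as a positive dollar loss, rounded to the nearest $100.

$386,600

σ_p² = 0.7²·3.396² + 0.3²·1.13² + 2·-0.15·0.7·0.3·3.396·1.13 = 5.5242 (%²).
σ_p = √5.5242 = 2.350%.
At 95%, z = 1.645.
VaR = 1.645 × 2.350% = 3.866%; on $10,000,000 that is $386,600.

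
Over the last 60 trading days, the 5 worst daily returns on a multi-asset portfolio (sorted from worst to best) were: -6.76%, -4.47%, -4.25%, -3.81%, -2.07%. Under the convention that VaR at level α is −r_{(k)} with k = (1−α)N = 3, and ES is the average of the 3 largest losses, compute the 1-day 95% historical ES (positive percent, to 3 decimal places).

The 3 worst returns sum to -15.48%.
ES = −(-15.48%) / 3 = 5.16% ≈ 5.160%.

5.160%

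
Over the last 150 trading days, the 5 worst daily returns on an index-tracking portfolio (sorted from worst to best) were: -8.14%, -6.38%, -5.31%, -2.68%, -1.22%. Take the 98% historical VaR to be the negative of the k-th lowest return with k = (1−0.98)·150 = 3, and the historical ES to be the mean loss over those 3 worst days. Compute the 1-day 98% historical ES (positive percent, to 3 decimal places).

6.610%

The 3 worst returns sum to -19.83%.
ES = −(-19.83%) / 3 = 6.61% ≈ 6.610%.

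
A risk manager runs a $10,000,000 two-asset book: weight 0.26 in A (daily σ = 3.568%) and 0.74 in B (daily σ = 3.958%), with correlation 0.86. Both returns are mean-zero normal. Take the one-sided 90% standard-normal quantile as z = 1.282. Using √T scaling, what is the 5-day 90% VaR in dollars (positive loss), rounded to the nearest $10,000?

$1,080,000

σ_p = √(0.26²·3.568² + 0.74²·3.958² + 2·0.86·0.26·0.74·3.568·3.958) = 3.757%.
σ_{5d} = 3.757% × √5 = 8.401%.
VaR = 1.282 × 8.401% = 10.770%; on $10,000,000 that is $1,077,000.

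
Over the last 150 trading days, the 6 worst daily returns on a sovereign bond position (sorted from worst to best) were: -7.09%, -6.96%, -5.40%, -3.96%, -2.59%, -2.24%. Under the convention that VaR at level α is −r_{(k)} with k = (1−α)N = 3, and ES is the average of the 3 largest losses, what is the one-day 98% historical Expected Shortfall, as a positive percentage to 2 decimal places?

The 3 worst returns sum to -19.45%.
ES = −(-19.45%) / 3 = 6.4833…% ≈ 6.48%.

6.48%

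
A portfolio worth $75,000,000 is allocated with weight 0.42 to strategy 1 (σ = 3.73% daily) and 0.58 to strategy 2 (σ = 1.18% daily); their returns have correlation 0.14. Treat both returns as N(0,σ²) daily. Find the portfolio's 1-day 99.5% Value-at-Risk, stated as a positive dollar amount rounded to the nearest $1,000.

σ_p² = 0.42²·3.73² + 0.58²·1.18² + 2·0.14·0.42·0.58·3.73·1.18 = 3.2228 (%²).
σ_p = √3.2228 = 1.795%.
At 99.5%, z = 2.576.
VaR = 2.576 × 1.795% = 4.624%; on $75,000,000 that is $3,468,000.

$3,468,000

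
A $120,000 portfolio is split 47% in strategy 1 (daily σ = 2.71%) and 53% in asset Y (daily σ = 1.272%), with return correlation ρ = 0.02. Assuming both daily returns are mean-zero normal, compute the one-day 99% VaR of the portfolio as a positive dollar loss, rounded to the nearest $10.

σ_p² = 0.47²·2.71² + 0.53²·1.272² + 2·0.02·0.47·0.53·2.71·1.272 = 2.1112 (%²).
σ_p = √2.1112 = 1.453%.
At 99%, z = 2.326.
VaR = 2.326 × 1.453% = 3.380%; on $120,000 that is $4,056.

$4,060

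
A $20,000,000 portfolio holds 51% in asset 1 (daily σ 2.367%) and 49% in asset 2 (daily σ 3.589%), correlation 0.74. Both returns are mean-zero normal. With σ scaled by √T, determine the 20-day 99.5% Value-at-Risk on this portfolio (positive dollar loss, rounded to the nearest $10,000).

$6,390,000

σ_p = √(0.51²·2.367² + 0.49²·3.589² + 2·0.74·0.51·0.49·2.367·3.589) = 2.773%.
σ_{20d} = 2.773% × √20 = 12.401%.
z(99.5%) = 2.576.
VaR = 2.576 × 12.401% = 31.945%; on $20,000,000 that is $6,389,000.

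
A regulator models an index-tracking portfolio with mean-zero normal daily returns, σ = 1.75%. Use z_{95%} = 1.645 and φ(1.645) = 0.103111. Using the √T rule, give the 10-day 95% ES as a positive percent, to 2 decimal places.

σ_{10d} = 1.75% × √10 = 5.534%.
ES multiplier = φ(z)/(1−α) = 0.103111/0.05 = 2.062.
ES = 5.534% × 2.062 = 11.411%.

11.41%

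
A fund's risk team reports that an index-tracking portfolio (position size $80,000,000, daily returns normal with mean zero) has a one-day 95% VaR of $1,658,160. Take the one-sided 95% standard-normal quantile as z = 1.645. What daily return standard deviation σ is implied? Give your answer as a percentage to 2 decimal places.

1.26%

VaR as a fraction: $1,658,160 / $80,000,000 = 2.073%.
σ = VaR / z = 2.073% / 1.645 = 1.260%.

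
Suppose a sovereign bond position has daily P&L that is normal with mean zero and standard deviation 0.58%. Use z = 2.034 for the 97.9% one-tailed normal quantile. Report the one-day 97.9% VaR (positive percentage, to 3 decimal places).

VaR = z·σ = 2.034 × 0.58% = 1.180%.

1.180%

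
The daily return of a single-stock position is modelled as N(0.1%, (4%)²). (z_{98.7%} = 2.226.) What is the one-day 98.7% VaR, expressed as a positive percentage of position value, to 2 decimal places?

VaR = −μ + z·σ = −(0.1%) + 2.226 × 4% = 8.804%.

8.80%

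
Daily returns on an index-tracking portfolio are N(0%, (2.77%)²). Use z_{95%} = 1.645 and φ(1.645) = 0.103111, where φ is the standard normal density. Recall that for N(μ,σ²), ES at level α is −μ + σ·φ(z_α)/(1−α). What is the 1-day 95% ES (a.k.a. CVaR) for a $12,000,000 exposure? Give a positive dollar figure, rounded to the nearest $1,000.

$685,000

Tail multiplier: φ(z)/(1−α) = 0.103111 / 0.05 = 2.062.
ES = 2.77% × 2.062 = 5.712%.
On $12,000,000: 0.05712 × $12,000,000 = $685,440.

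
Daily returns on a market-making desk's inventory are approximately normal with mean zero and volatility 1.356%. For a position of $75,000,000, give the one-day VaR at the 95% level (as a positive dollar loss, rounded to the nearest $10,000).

At 95% one-sided, z = 1.645.
VaR = z·σ = 1.645 × 1.356% = 2.231%.
On $75,000,000: 0.02231 × $75,000,000 = $1,673,250.

$1,670,000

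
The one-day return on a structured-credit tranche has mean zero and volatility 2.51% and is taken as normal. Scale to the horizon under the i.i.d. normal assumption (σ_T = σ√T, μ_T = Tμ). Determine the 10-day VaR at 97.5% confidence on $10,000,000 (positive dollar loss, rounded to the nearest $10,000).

At 97.5%, z = 1.960.
σ_{10d} = 2.51% × √10 = 7.937%.
VaR = 1.960 × 7.937% = 15.557%.
On $10,000,000: 0.15557 × $10,000,000 = $1,555,700.

$1,560,000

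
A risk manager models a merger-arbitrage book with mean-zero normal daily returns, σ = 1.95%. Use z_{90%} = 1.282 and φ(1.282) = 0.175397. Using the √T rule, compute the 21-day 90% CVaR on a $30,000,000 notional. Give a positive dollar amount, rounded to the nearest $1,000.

σ_{21d} = 1.95% × √21 = 8.936%.
ES multiplier = φ(z)/(1−α) = 0.175397/0.1 = 1.754.
ES = 8.936% × 1.754 = 15.674%; on $30,000,000: $4,702,200.

$4,702,000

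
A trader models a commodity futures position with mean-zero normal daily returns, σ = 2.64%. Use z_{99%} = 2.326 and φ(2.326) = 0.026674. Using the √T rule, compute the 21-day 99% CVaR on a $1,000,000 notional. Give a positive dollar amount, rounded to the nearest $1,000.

σ_{21d} = 2.64% × √21 = 12.098%.
ES multiplier = φ(z)/(1−α) = 0.026674/0.01 = 2.667.
ES = 12.098% × 2.667 = 32.265%; on $1,000,000: $322,650.

$323,000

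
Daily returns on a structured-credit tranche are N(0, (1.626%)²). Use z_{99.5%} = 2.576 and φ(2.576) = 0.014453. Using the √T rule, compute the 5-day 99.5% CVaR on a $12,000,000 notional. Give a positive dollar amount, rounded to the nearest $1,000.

$1,261,000

σ_{5d} = 1.626% × √5 = 3.636%.
ES multiplier = φ(z)/(1−α) = 0.014453/0.005 = 2.891.
ES = 3.636% × 2.891 = 10.512%; on $12,000,000: $1,261,440.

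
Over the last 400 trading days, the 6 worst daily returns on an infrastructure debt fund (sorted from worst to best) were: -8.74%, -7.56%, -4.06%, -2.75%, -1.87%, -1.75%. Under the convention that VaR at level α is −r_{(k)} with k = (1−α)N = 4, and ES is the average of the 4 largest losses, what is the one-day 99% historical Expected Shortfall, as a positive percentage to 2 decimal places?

The 4 worst returns sum to -23.11%.
ES = −(-23.11%) / 4 = 5.7775% ≈ 5.78%.

5.78%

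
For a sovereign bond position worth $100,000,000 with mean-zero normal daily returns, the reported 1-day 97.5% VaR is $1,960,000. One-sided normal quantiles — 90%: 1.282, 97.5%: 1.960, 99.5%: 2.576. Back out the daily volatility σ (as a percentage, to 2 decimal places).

1.00%

VaR as a fraction: $1,960,000 / $100,000,000 = 1.960%.
σ = VaR / z = 1.960% / 1.960 = 1.000%.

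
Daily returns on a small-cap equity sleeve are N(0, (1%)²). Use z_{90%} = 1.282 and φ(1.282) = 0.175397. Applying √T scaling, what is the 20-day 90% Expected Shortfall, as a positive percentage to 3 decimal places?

σ_{20d} = 1% × √20 = 4.472%.
ES multiplier = φ(z)/(1−α) = 0.175397/0.1 = 1.754.
ES = 4.472% × 1.754 = 7.844%.

7.844%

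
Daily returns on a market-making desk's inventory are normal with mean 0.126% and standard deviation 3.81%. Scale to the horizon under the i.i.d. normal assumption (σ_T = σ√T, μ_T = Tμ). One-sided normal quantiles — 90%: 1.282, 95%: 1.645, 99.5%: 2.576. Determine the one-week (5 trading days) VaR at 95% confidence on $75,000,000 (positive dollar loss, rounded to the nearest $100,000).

$10,000,000

σ_{5d} = 3.81% × √5 = 8.519%; μ_{5d} = 5 × 0.126% = 0.630%.
VaR = −(0.630%) + 1.645 × 8.519% = 13.384%.
On $75,000,000: 0.13384 × $75,000,000 = $10,038,000.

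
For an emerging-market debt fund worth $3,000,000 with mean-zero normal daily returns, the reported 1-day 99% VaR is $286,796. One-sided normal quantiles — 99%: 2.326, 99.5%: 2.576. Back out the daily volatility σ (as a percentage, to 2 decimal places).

4.11%

VaR as a fraction: $286,796 / $3,000,000 = 9.560%.
σ = VaR / z = 9.560% / 2.326 = 4.110%.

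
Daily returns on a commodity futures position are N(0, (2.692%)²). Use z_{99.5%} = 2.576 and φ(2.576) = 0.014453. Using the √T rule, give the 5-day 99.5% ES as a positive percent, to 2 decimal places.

17.40%

σ_{5d} = 2.692% × √5 = 6.019%.
ES multiplier = φ(z)/(1−α) = 0.014453/0.005 = 2.891.
ES = 6.019% × 2.891 = 17.401%.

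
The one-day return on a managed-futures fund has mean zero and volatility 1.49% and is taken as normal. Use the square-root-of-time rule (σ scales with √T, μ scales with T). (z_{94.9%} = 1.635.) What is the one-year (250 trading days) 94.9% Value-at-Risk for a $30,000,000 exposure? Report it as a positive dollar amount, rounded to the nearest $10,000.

σ_{250d} = 1.49% × √250 = 23.559%.
VaR = 1.635 × 23.559% = 38.519%.
On $30,000,000: 0.38519 × $30,000,000 = $11,555,700.

$11,560,000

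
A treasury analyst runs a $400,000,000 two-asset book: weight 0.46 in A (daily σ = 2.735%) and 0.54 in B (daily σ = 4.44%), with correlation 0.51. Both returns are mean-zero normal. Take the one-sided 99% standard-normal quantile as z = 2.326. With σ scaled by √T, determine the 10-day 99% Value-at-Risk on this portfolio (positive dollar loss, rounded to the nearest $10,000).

$94,920,000

σ_p = √(0.46²·2.735² + 0.54²·4.44² + 2·0.51·0.46·0.54·2.735·4.44) = 3.226%.
σ_{10d} = 3.226% × √10 = 10.202%.
VaR = 2.326 × 10.202% = 23.730%; on $400,000,000 that is $94,920,000.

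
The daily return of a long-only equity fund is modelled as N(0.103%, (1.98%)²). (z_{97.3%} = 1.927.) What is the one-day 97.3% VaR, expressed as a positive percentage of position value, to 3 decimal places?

3.712%

VaR = −μ + z·σ = −(0.103%) + 1.927 × 1.98% = 3.712%.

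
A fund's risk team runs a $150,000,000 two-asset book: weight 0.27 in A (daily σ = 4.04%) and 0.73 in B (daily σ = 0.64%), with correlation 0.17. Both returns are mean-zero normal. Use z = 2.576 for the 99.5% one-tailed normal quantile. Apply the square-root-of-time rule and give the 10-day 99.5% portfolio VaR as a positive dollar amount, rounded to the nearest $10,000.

$15,370,000

σ_p = √(0.27²·4.04² + 0.73²·0.64² + 2·0.17·0.27·0.73·4.04·0.64) = 1.258%.
σ_{10d} = 1.258% × √10 = 3.978%.
VaR = 2.576 × 3.978% = 10.247%; on $150,000,000 that is $15,370,500.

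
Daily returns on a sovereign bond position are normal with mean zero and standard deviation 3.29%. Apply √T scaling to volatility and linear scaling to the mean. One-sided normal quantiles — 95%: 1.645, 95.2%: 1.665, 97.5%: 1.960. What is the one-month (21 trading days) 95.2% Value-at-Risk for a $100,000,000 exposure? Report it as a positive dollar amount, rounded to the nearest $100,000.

σ_{21d} = 3.29% × √21 = 15.077%.
VaR = 1.665 × 15.077% = 25.103%.
On $100,000,000: 0.25103 × $100,000,000 = $25,103,000.

$25,100,000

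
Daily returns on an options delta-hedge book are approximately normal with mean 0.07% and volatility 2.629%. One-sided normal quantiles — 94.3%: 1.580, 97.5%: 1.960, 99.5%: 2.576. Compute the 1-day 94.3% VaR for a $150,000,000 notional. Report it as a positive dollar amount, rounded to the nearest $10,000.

VaR = −μ + z·σ = −(0.07%) + 1.580 × 2.629% = 4.084%.
On $150,000,000: 0.04084 × $150,000,000 = $6,126,000.

$6,130,000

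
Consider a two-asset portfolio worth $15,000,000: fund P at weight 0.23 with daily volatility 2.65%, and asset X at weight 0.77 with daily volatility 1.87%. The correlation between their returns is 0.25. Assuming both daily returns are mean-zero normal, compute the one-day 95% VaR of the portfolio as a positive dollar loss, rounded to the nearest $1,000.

$419,000

σ_p² = 0.23²·2.65² + 0.77²·1.87² + 2·0.25·0.23·0.77·2.65·1.87 = 2.8836 (%²).
σ_p = √2.8836 = 1.698%.
At 95%, z = 1.645.
VaR = 1.645 × 1.698% = 2.793%; on $15,000,000 that is $418,950.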